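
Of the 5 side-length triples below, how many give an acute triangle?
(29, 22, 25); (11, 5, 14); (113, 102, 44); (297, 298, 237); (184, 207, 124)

(29,22,25): 22²+25² = 1109 > 841 = 29² → acute
(11,5,14): 5²+11² = 146 < 196 = 14² → obtuse
(113,102,44): 44²+102² = 12340 < 12769 = 113² → obtuse
(297,298,237): 237²+297² = 144378 > 88804 = 298² → acute
(184,207,124): 124²+184² = 49232 > 42849 = 207² → acute
3 of the 5 are acute.

3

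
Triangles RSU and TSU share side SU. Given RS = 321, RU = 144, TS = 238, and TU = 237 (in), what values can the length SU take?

From triangle RSU: |321 − 144| < SU < 321 + 144, i.e. 177 < SU < 465.
From triangle TSU: 1 < SU < 475.
Both must hold, so SU lies in the intersection.

177 < SU < 465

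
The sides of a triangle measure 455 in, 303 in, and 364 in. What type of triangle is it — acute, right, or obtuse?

acute

Compare the square of the longest side to the sum of squares of the other two: 303² + 364² = 224305 > 207025 = 455².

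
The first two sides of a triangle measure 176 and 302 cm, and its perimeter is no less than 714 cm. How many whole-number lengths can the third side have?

Triangle inequality: 126 < x < 478. Perimeter ≥ 714 gives x ≥ 714 − 176 − 302 = 236.
So 236 ≤ x < 478; integers 236 through 477: 242 values.

242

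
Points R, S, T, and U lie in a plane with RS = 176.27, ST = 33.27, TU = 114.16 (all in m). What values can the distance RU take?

28.84 ≤ RU ≤ 323.70 m

The maximum is all hops collinear in one direction: 176.27 + 33.27 + 114.16 = 323.70.
The longest hop is 176.27; the others sum to 147.43. Folding the others back against it leaves at least 176.27 − 147.43 = 28.84.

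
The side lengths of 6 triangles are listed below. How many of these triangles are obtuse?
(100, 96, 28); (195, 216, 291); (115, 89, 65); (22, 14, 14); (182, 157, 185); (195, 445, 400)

(100,96,28): 28²+96² = 10000 = 100² → right
(195,216,291): 195²+216² = 84681 = 291² → right
(115,89,65): 65²+89² = 12146 < 13225 = 115² → obtuse
(22,14,14): 14²+14² = 392 < 484 = 22² → obtuse
(182,157,185): 157²+182² = 57773 > 34225 = 185² → acute
(195,445,400): 195²+400² = 198025 = 445² → right
2 of the 6 are obtuse.

2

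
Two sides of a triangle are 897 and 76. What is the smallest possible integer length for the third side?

822

The third side must be strictly greater than |897 − 76| = 821.
The smallest integer above 821 is 822.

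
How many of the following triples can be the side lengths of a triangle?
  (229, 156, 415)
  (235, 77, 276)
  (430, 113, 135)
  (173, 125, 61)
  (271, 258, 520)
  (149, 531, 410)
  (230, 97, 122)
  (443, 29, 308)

(156,229,415): 156+229 ≤ 415 → not valid
(77,235,276): 77+235 > 276 → valid
(113,135,430): 113+135 ≤ 430 → not valid
(61,125,173): 61+125 > 173 → valid
(258,271,520): 258+271 > 520 → valid
(149,410,531): 149+410 > 531 → valid
(97,122,230): 97+122 ≤ 230 → not valid
(29,308,443): 29+308 ≤ 443 → not valid
4 of the 8 triples form a triangle.

4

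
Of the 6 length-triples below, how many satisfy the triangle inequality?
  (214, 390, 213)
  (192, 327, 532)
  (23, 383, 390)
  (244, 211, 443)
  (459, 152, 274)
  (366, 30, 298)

3

(213,214,390): 213+214 > 390 → valid
(192,327,532): 192+327 ≤ 532 → not valid
(23,383,390): 23+383 > 390 → valid
(211,244,443): 211+244 > 443 → valid
(152,274,459): 152+274 ≤ 459 → not valid
(30,298,366): 30+298 ≤ 366 → not valid
3 of the 6 triples form a triangle.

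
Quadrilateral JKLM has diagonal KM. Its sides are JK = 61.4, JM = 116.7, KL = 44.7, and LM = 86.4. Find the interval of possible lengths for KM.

55.3 < KM < 131.1

From triangle JKM: |61.4 − 116.7| < KM < 61.4 + 116.7, i.e. 55.3 < KM < 178.1.
From triangle LKM: 41.7 < KM < 131.1.
Both must hold, so KM lies in the intersection.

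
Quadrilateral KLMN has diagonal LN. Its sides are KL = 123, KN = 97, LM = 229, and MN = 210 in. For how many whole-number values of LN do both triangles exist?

193

From triangle KLN: 26 < LN < 220.
From triangle MLN: 19 < LN < 439.
Intersection: 26 < LN < 220, so integers 27 through 219: 193 values.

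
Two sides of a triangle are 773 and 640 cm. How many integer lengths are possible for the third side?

1279

The third side lies in the open interval (133, 1413).
Integers from 134 to 1412 inclusive: 1412 − 134 + 1 = 1279.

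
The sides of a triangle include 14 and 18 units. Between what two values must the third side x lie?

4 < x < 32 (units)

By the triangle inequality, x must be less than 14 + 18 = 32 and greater than |14 − 18| = 4.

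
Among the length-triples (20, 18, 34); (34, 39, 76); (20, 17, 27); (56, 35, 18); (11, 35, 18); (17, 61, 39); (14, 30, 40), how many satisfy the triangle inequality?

(18,20,34): 18+20 > 34 → valid
(34,39,76): 34+39 ≤ 76 → not valid
(17,20,27): 17+20 > 27 → valid
(18,35,56): 18+35 ≤ 56 → not valid
(11,18,35): 11+18 ≤ 35 → not valid
(17,39,61): 17+39 ≤ 61 → not valid
(14,30,40): 14+30 > 40 → valid
3 of the 7 triples form a triangle.

3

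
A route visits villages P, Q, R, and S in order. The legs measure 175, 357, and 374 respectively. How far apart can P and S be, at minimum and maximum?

0 ≤ PS ≤ 906

The maximum is all hops collinear in one direction: 175 + 357 + 374 = 906.
The longest hop is 374; the others sum to 532. Since 374 ≤ 532, the path can fold back on itself completely, so the minimum distance is 0.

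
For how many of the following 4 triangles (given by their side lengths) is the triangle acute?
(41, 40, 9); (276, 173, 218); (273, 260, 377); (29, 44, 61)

(41,40,9): 9²+40² = 1681 = 41² → right
(276,173,218): 173²+218² = 77453 > 76176 = 276² → acute
(273,260,377): 260²+273² = 142129 = 377² → right
(29,44,61): 29²+44² = 2777 < 3721 = 61² → obtuse
1 of the 4 is acute.

1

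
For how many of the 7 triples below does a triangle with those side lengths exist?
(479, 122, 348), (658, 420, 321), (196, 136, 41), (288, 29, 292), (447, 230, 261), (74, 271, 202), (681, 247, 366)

4

(122,348,479): 122+348 ≤ 479 → not valid
(321,420,658): 321+420 > 658 → valid
(41,136,196): 41+136 ≤ 196 → not valid
(29,288,292): 29+288 > 292 → valid
(230,261,447): 230+261 > 447 → valid
(74,202,271): 74+202 > 271 → valid
(247,366,681): 247+366 ≤ 681 → not valid
4 of the 7 triples form a triangle.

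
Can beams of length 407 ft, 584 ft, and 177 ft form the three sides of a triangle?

The two shorter sides sum to 584, exactly equal to the longest side 584.
That gives only a degenerate (flat) triangle — the inequality must be strict.

No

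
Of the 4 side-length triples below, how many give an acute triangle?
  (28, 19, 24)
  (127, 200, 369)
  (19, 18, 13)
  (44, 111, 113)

3

(28,19,24): 19²+24² = 937 > 784 = 28² → acute
(127,200,369): 127+200 ≤ 369, not a triangle
(19,18,13): 13²+18² = 493 > 361 = 19² → acute
(44,111,113): 44²+111² = 14257 > 12769 = 113² → acute
3 of the 4 are acute.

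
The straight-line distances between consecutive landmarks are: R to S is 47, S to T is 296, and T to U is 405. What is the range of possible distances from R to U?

The maximum is all hops collinear in one direction: 47 + 296 + 405 = 748.
The longest hop is 405; the others sum to 343. Folding the others back against it leaves at least 405 − 343 = 62.

62 ≤ RU ≤ 748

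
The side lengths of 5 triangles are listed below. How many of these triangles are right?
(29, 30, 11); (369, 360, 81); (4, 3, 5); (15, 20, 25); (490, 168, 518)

(29,30,11): 11²+29² = 962 > 900 = 30² → acute
(369,360,81): 81²+360² = 136161 = 369² → right
(4,3,5): 3²+4² = 25 = 5² → right
(15,20,25): 15²+20² = 625 = 25² → right
(490,168,518): 168²+490² = 268324 = 518² → right
4 of the 5 are right.

4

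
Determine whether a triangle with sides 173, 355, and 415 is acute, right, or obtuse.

obtuse

Compare the square of the longest side to the sum of squares of the other two: 173² + 355² = 155954 < 172225 = 415².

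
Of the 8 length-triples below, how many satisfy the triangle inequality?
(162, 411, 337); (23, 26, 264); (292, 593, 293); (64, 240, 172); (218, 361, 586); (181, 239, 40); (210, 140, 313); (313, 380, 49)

2

(162,337,411): 162+337 > 411 → valid
(23,26,264): 23+26 ≤ 264 → not valid
(292,293,593): 292+293 ≤ 593 → not valid
(64,172,240): 64+172 ≤ 240 → not valid
(218,361,586): 218+361 ≤ 586 → not valid
(40,181,239): 40+181 ≤ 239 → not valid
(140,210,313): 140+210 > 313 → valid
(49,313,380): 49+313 ≤ 380 → not valid
2 of the 8 triples form a triangle.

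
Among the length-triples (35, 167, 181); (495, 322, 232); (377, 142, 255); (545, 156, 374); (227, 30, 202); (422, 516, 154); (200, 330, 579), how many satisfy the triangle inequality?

5

(35,167,181): 35+167 > 181 → valid
(232,322,495): 232+322 > 495 → valid
(142,255,377): 142+255 > 377 → valid
(156,374,545): 156+374 ≤ 545 → not valid
(30,202,227): 30+202 > 227 → valid
(154,422,516): 154+422 > 516 → valid
(200,330,579): 200+330 ≤ 579 → not valid
5 of the 7 triples form a triangle.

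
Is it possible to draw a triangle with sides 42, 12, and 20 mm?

No

The longest side is 42, but the other two sum to only 32.
32 < 42, so the triangle inequality fails.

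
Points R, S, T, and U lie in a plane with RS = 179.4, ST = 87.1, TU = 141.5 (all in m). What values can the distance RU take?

0 ≤ RU ≤ 408.0 m

The maximum is all hops collinear in one direction: 179.4 + 87.1 + 141.5 = 408.0.
The longest hop is 179.4; the others sum to 228.6. Since 179.4 ≤ 228.6, the path can fold back on itself completely, so the minimum distance is 0.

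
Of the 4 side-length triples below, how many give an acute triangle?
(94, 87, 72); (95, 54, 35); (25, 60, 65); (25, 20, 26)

(94,87,72): 72²+87² = 12753 > 8836 = 94² → acute
(95,54,35): 35+54 ≤ 95, not a triangle
(25,60,65): 25²+60² = 4225 = 65² → right
(25,20,26): 20²+25² = 1025 > 676 = 26² → acute
2 of the 4 are acute.

2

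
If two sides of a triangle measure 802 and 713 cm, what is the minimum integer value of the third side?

The third side must be strictly greater than |802 − 713| = 89.
The smallest integer above 89 is 90.

90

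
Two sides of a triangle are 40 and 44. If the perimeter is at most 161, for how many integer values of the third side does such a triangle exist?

Triangle inequality: 4 < x < 84. Perimeter ≤ 161 gives x ≤ 161 − 40 − 44 = 77.
So 4 < x ≤ 77; integers 5 through 77: 73 values.

73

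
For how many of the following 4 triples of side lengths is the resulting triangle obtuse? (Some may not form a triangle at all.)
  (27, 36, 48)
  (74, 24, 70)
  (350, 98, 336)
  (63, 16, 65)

(27,36,48): 27²+36² = 2025 < 2304 = 48² → obtuse
(74,24,70): 24²+70² = 5476 = 74² → right
(350,98,336): 98²+336² = 122500 = 350² → right
(63,16,65): 16²+63² = 4225 = 65² → right
1 of the 4 is obtuse.

1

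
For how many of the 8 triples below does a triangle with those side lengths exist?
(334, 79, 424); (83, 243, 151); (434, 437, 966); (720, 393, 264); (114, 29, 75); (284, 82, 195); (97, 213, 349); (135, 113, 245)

(79,334,424): 79+334 ≤ 424 → not valid
(83,151,243): 83+151 ≤ 243 → not valid
(434,437,966): 434+437 ≤ 966 → not valid
(264,393,720): 264+393 ≤ 720 → not valid
(29,75,114): 29+75 ≤ 114 → not valid
(82,195,284): 82+195 ≤ 284 → not valid
(97,213,349): 97+213 ≤ 349 → not valid
(113,135,245): 113+135 > 245 → valid
1 of the 8 triples forms a triangle.

1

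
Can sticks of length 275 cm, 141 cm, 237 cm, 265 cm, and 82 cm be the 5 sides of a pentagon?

Yes

A pentagon exists iff every side is shorter than the sum of the others — equivalently, the longest side is less than the sum of the rest.
Longest side 275 < 725 (sum of the remaining 4), so yes.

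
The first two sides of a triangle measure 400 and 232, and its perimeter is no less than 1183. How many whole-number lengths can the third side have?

Triangle inequality: 168 < x < 632. Perimeter ≥ 1183 gives x ≥ 1183 − 400 − 232 = 551.
So 551 ≤ x < 632; integers 551 through 631: 81 values.

81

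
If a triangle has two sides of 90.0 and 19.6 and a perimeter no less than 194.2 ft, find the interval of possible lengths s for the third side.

84.6 ≤ s < 109.6 ft

Triangle inequality alone gives 70.4 < s < 109.6.
The perimeter condition gives s ≥ 194.2 − 90.0 − 19.6 = 84.6.
Intersecting the two: 84.6 ≤ s < 109.6.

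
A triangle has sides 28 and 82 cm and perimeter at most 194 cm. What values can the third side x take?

54 < x ≤ 84

Triangle inequality alone gives 54 < x < 110.
The perimeter condition gives x ≤ 194 − 28 − 82 = 84.
Intersecting the two: 54 < x ≤ 84.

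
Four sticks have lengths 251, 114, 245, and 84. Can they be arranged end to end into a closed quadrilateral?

A quadrilateral exists iff every side is shorter than the sum of the others — equivalently, the longest side is less than the sum of the rest.
Longest side 251 < 443 (sum of the remaining 3), so yes.

Yes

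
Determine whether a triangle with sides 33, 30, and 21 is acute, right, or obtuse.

acute

Compare the square of the longest side to the sum of squares of the other two: 21² + 30² = 1341 > 1089 = 33².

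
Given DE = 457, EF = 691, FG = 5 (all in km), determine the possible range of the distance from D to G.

The maximum is all hops collinear in one direction: 457 + 691 + 5 = 1153.
The longest hop is 691; the others sum to 462. Folding the others back against it leaves at least 691 − 462 = 229.

229 ≤ DG ≤ 1153 km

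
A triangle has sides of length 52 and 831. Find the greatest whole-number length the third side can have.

The third side must be strictly less than 52 + 831 = 883.
The largest integer below 883 is 882.

882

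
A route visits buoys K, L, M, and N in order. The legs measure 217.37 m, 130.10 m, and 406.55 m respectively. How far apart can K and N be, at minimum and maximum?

59.08 ≤ KN ≤ 754.02 m

The maximum is all hops collinear in one direction: 217.37 + 130.10 + 406.55 = 754.02.
The longest hop is 406.55; the others sum to 347.47. Folding the others back against it leaves at least 406.55 − 347.47 = 59.08.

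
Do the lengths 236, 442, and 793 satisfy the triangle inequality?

The longest side is 793, but the other two sum to only 678.
678 < 793, so the triangle inequality fails.

No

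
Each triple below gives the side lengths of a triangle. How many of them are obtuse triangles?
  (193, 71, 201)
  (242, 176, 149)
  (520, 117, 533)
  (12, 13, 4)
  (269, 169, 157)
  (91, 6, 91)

(193,71,201): 71²+193² = 42290 > 40401 = 201² → acute
(242,176,149): 149²+176² = 53177 < 58564 = 242² → obtuse
(520,117,533): 117²+520² = 284089 = 533² → right
(12,13,4): 4²+12² = 160 < 169 = 13² → obtuse
(269,169,157): 157²+169² = 53210 < 72361 = 269² → obtuse
(91,6,91): 6²+91² = 8317 > 8281 = 91² → acute
3 of the 6 are obtuse.

3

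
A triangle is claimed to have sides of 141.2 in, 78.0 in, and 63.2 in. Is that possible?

The two shorter sides sum to 141.2, exactly equal to the longest side 141.2.
That gives only a degenerate (flat) triangle — the inequality must be strict.

No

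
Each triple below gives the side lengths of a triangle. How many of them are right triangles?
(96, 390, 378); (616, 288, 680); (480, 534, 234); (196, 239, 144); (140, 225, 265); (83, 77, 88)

(96,390,378): 96²+378² = 152100 = 390² → right
(616,288,680): 288²+616² = 462400 = 680² → right
(480,534,234): 234²+480² = 285156 = 534² → right
(196,239,144): 144²+196² = 59152 > 57121 = 239² → acute
(140,225,265): 140²+225² = 70225 = 265² → right
(83,77,88): 77²+83² = 12818 > 7744 = 88² → acute
4 of the 6 are right.

4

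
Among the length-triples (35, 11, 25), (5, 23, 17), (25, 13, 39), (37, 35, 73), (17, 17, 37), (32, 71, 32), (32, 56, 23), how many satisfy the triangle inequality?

(11,25,35): 11+25 > 35 → valid
(5,17,23): 5+17 ≤ 23 → not valid
(13,25,39): 13+25 ≤ 39 → not valid
(35,37,73): 35+37 ≤ 73 → not valid
(17,17,37): 17+17 ≤ 37 → not valid
(32,32,71): 32+32 ≤ 71 → not valid
(23,32,56): 23+32 ≤ 56 → not valid
1 of the 7 triples forms a triangle.

1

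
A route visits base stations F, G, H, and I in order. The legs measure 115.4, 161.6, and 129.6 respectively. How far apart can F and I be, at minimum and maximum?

0 ≤ FI ≤ 406.6

The maximum is all hops collinear in one direction: 115.4 + 161.6 + 129.6 = 406.6.
The longest hop is 161.6; the others sum to 245.0. Since 161.6 ≤ 245.0, the path can fold back on itself completely, so the minimum distance is 0.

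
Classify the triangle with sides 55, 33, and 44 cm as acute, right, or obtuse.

Compare the square of the longest side to the sum of squares of the other two: 33² + 44² = 3025 = 55².

right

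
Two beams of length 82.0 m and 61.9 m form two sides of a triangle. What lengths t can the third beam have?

By the triangle inequality, t must be less than 82.0 + 61.9 = 143.9 and greater than |82.0 − 61.9| = 20.1.

20.1 < t < 143.9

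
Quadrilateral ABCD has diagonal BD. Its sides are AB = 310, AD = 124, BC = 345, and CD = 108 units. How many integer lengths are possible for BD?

196

From triangle ABD: 186 < BD < 434.
From triangle CBD: 237 < BD < 453.
Intersection: 237 < BD < 434, so integers 238 through 433: 196 values.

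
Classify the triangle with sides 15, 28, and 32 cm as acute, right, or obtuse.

obtuse

Compare the square of the longest side to the sum of squares of the other two: 15² + 28² = 1009 < 1024 = 32².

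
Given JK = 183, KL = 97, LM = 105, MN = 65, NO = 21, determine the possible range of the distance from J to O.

0 ≤ JO ≤ 471

The maximum is all hops collinear in one direction: 183 + 97 + 105 + 65 + 21 = 471.
The longest hop is 183; the others sum to 288. Since 183 ≤ 288, the path can fold back on itself completely, so the minimum distance is 0.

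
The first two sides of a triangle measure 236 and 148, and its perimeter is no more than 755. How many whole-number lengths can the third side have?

Triangle inequality: 88 < x < 384. Perimeter ≤ 755 gives x ≤ 755 − 236 − 148 = 371.
So 88 < x ≤ 371; integers 89 through 371: 283 values.

283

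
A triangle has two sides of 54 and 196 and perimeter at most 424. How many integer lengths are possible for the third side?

32

Triangle inequality: 142 < x < 250. Perimeter ≤ 424 gives x ≤ 424 − 54 − 196 = 174.
So 142 < x ≤ 174; integers 143 through 174: 32 values.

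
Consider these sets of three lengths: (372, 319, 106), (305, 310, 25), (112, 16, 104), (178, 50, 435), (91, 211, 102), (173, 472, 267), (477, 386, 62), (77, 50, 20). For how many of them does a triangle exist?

(106,319,372): 106+319 > 372 → valid
(25,305,310): 25+305 > 310 → valid
(16,104,112): 16+104 > 112 → valid
(50,178,435): 50+178 ≤ 435 → not valid
(91,102,211): 91+102 ≤ 211 → not valid
(173,267,472): 173+267 ≤ 472 → not valid
(62,386,477): 62+386 ≤ 477 → not valid
(20,50,77): 20+50 ≤ 77 → not valid
3 of the 8 triples form a triangle.

3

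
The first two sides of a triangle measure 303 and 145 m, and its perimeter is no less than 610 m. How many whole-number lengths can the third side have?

Triangle inequality: 158 < x < 448. Perimeter ≥ 610 gives x ≥ 610 − 303 − 145 = 162.
So 162 ≤ x < 448; integers 162 through 447: 286 values.

286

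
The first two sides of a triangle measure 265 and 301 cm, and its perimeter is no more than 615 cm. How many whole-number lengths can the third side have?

13

Triangle inequality: 36 < x < 566. Perimeter ≤ 615 gives x ≤ 615 − 265 − 301 = 49.
So 36 < x ≤ 49; integers 37 through 49: 13 values.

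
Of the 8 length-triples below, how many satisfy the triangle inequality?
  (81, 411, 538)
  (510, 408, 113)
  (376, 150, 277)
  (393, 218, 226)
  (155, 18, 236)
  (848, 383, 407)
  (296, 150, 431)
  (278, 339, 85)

(81,411,538): 81+411 ≤ 538 → not valid
(113,408,510): 113+408 > 510 → valid
(150,277,376): 150+277 > 376 → valid
(218,226,393): 218+226 > 393 → valid
(18,155,236): 18+155 ≤ 236 → not valid
(383,407,848): 383+407 ≤ 848 → not valid
(150,296,431): 150+296 > 431 → valid
(85,278,339): 85+278 > 339 → valid
5 of the 8 triples form a triangle.

5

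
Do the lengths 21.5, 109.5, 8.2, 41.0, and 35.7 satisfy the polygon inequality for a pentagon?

No

For a pentagon, each side must be shorter than the sum of the others.
Here the longest side is 109.5, but the remaining 4 sides sum to only 106.4.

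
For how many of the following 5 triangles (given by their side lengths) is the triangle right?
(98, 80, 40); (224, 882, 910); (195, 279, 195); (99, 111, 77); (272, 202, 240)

(98,80,40): 40²+80² = 8000 < 9604 = 98² → obtuse
(224,882,910): 224²+882² = 828100 = 910² → right
(195,279,195): 195²+195² = 76050 < 77841 = 279² → obtuse
(99,111,77): 77²+99² = 15730 > 12321 = 111² → acute
(272,202,240): 202²+240² = 98404 > 73984 = 272² → acute
1 of the 5 is right.

1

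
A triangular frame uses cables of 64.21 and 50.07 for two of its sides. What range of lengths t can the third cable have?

14.14 < t < 114.28

By the triangle inequality, t must be less than 64.21 + 50.07 = 114.28 and greater than |64.21 − 50.07| = 14.14.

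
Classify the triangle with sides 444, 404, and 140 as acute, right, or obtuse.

obtuse

Compare the square of the longest side to the sum of squares of the other two: 140² + 404² = 182816 < 197136 = 444².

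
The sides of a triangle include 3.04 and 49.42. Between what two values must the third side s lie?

By the triangle inequality, s must be less than 3.04 + 49.42 = 52.46 and greater than |3.04 − 49.42| = 46.38.

46.38 < s < 52.46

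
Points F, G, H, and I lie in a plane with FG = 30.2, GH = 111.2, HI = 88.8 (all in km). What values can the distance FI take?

0 ≤ FI ≤ 230.2 km

The maximum is all hops collinear in one direction: 30.2 + 111.2 + 88.8 = 230.2.
The longest hop is 111.2; the others sum to 119.0. Since 111.2 ≤ 119.0, the path can fold back on itself completely, so the minimum distance is 0.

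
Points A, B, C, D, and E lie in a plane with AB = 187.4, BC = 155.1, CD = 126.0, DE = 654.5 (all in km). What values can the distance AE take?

186.0 ≤ AE ≤ 1123.0 km

The maximum is all hops collinear in one direction: 187.4 + 155.1 + 126.0 + 654.5 = 1123.0.
The longest hop is 654.5; the others sum to 468.5. Folding the others back against it leaves at least 654.5 − 468.5 = 186.0.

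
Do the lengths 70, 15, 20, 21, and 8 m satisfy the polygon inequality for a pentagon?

For a pentagon, each side must be shorter than the sum of the others.
Here the longest side is 70, but the remaining 4 sides sum to only 64.

No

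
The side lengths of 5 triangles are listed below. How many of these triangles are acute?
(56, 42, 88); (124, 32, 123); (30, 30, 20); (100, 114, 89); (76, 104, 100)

(56,42,88): 42²+56² = 4900 < 7744 = 88² → obtuse
(124,32,123): 32²+123² = 16153 > 15376 = 124² → acute
(30,30,20): 20²+30² = 1300 > 900 = 30² → acute
(100,114,89): 89²+100² = 17921 > 12996 = 114² → acute
(76,104,100): 76²+100² = 15776 > 10816 = 104² → acute
4 of the 5 are acute.

4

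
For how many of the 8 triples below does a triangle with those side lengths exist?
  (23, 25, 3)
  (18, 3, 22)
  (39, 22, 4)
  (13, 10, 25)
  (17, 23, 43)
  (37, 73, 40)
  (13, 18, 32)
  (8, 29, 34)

3

(3,23,25): 3+23 > 25 → valid
(3,18,22): 3+18 ≤ 22 → not valid
(4,22,39): 4+22 ≤ 39 → not valid
(10,13,25): 10+13 ≤ 25 → not valid
(17,23,43): 17+23 ≤ 43 → not valid
(37,40,73): 37+40 > 73 → valid
(13,18,32): 13+18 ≤ 32 → not valid
(8,29,34): 8+29 > 34 → valid
3 of the 8 triples form a triangle.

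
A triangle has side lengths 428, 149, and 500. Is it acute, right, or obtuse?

obtuse

Compare the square of the longest side to the sum of squares of the other two: 149² + 428² = 205385 < 250000 = 500².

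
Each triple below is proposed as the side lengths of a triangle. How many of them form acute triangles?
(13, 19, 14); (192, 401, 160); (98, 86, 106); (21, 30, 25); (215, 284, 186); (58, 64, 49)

(13,19,14): 13²+14² = 365 > 361 = 19² → acute
(192,401,160): 160+192 ≤ 401, not a triangle
(98,86,106): 86²+98² = 17000 > 11236 = 106² → acute
(21,30,25): 21²+25² = 1066 > 900 = 30² → acute
(215,284,186): 186²+215² = 80821 > 80656 = 284² → acute
(58,64,49): 49²+58² = 5765 > 4096 = 64² → acute
5 of the 6 are acute.

5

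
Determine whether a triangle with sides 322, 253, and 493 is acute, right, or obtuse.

Compare the square of the longest side to the sum of squares of the other two: 253² + 322² = 167693 < 243049 = 493².

obtuse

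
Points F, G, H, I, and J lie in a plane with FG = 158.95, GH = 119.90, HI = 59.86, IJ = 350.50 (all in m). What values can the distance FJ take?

The maximum is all hops collinear in one direction: 158.95 + 119.90 + 59.86 + 350.50 = 689.21.
The longest hop is 350.50; the others sum to 338.71. Folding the others back against it leaves at least 350.50 − 338.71 = 11.79.

11.79 ≤ FJ ≤ 689.21 m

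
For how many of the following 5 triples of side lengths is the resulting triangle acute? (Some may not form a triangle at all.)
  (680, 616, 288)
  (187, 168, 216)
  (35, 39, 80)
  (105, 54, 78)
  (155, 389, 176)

1

(680,616,288): 288²+616² = 462400 = 680² → right
(187,168,216): 168²+187² = 63193 > 46656 = 216² → acute
(35,39,80): 35+39 ≤ 80, not a triangle
(105,54,78): 54²+78² = 9000 < 11025 = 105² → obtuse
(155,389,176): 155+176 ≤ 389, not a triangle
1 of the 5 is acute.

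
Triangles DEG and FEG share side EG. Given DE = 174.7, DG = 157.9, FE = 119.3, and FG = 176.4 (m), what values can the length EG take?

57.1 < EG < 295.7

From triangle DEG: |174.7 − 157.9| < EG < 174.7 + 157.9, i.e. 16.8 < EG < 332.6.
From triangle FEG: 57.1 < EG < 295.7.
Both must hold, so EG lies in the intersection.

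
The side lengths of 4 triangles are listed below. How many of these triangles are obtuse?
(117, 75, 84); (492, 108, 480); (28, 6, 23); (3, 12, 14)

(117,75,84): 75²+84² = 12681 < 13689 = 117² → obtuse
(492,108,480): 108²+480² = 242064 = 492² → right
(28,6,23): 6²+23² = 565 < 784 = 28² → obtuse
(3,12,14): 3²+12² = 153 < 196 = 14² → obtuse
3 of the 4 are obtuse.

3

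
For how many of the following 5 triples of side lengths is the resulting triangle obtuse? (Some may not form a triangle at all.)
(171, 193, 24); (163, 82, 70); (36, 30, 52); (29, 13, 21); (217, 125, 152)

(171,193,24): 24²+171² = 29817 < 37249 = 193² → obtuse
(163,82,70): 70+82 ≤ 163, not a triangle
(36,30,52): 30²+36² = 2196 < 2704 = 52² → obtuse
(29,13,21): 13²+21² = 610 < 841 = 29² → obtuse
(217,125,152): 125²+152² = 38729 < 47089 = 217² → obtuse
4 of the 5 are obtuse.

4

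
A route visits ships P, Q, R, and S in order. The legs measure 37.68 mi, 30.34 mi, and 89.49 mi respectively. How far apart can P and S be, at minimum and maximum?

The maximum is all hops collinear in one direction: 37.68 + 30.34 + 89.49 = 157.51.
The longest hop is 89.49; the others sum to 68.02. Folding the others back against it leaves at least 89.49 − 68.02 = 21.47.

21.47 ≤ PS ≤ 157.51 mi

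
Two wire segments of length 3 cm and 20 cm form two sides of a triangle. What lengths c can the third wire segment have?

By the triangle inequality, c must be less than 3 + 20 = 23 and greater than |3 − 20| = 17.

17 < c < 23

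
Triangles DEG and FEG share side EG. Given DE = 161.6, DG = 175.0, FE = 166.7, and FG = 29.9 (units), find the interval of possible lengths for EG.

136.8 < EG < 196.6

From triangle DEG: |161.6 − 175.0| < EG < 161.6 + 175.0, i.e. 13.4 < EG < 336.6.
From triangle FEG: 136.8 < EG < 196.6.
Both must hold, so EG lies in the intersection.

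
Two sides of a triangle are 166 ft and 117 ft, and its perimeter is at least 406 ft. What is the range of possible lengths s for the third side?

123 ≤ s < 283

Triangle inequality alone gives 49 < s < 283.
The perimeter condition gives s ≥ 406 − 166 − 117 = 123.
Intersecting the two: 123 ≤ s < 283.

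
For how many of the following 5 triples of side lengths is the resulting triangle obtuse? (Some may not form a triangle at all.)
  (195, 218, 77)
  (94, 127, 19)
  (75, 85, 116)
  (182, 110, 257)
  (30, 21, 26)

3

(195,218,77): 77²+195² = 43954 < 47524 = 218² → obtuse
(94,127,19): 19+94 ≤ 127, not a triangle
(75,85,116): 75²+85² = 12850 < 13456 = 116² → obtuse
(182,110,257): 110²+182² = 45224 < 66049 = 257² → obtuse
(30,21,26): 21²+26² = 1117 > 900 = 30² → acute
3 of the 5 are obtuse.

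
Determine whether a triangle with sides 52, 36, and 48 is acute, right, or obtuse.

Compare the square of the longest side to the sum of squares of the other two: 36² + 48² = 3600 > 2704 = 52².

acute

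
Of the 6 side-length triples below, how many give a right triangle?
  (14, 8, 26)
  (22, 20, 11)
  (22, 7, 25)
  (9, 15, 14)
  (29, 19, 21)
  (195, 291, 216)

(14,8,26): 8+14 ≤ 26, not a triangle
(22,20,11): 11²+20² = 521 > 484 = 22² → acute
(22,7,25): 7²+22² = 533 < 625 = 25² → obtuse
(9,15,14): 9²+14² = 277 > 225 = 15² → acute
(29,19,21): 19²+21² = 802 < 841 = 29² → obtuse
(195,291,216): 195²+216² = 84681 = 291² → right
1 of the 6 is right.

1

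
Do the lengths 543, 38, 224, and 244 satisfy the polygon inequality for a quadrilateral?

For a quadrilateral, each side must be shorter than the sum of the others.
Here the longest side is 543, but the remaining 3 sides sum to only 506.

No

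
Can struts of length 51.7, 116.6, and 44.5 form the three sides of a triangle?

The longest side is 116.6, but the other two sum to only 96.2.
96.2 < 116.6, so the triangle inequality fails.

No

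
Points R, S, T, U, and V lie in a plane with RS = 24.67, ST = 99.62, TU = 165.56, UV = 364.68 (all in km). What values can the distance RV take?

74.83 ≤ RV ≤ 654.53 km

The maximum is all hops collinear in one direction: 24.67 + 99.62 + 165.56 + 364.68 = 654.53.
The longest hop is 364.68; the others sum to 289.85. Folding the others back against it leaves at least 364.68 − 289.85 = 74.83.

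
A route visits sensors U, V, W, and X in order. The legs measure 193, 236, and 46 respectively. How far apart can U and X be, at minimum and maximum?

0 ≤ UX ≤ 475

The maximum is all hops collinear in one direction: 193 + 236 + 46 = 475.
The longest hop is 236; the others sum to 239. Since 236 ≤ 239, the path can fold back on itself completely, so the minimum distance is 0.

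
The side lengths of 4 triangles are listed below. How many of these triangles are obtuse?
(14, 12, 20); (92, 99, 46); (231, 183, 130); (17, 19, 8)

3

(14,12,20): 12²+14² = 340 < 400 = 20² → obtuse
(92,99,46): 46²+92² = 10580 > 9801 = 99² → acute
(231,183,130): 130²+183² = 50389 < 53361 = 231² → obtuse
(17,19,8): 8²+17² = 353 < 361 = 19² → obtuse
3 of the 4 are obtuse.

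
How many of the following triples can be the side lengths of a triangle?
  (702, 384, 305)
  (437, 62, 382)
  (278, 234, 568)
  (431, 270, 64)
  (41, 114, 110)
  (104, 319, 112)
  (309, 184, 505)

2

(305,384,702): 305+384 ≤ 702 → not valid
(62,382,437): 62+382 > 437 → valid
(234,278,568): 234+278 ≤ 568 → not valid
(64,270,431): 64+270 ≤ 431 → not valid
(41,110,114): 41+110 > 114 → valid
(104,112,319): 104+112 ≤ 319 → not valid
(184,309,505): 184+309 ≤ 505 → not valid
2 of the 7 triples form a triangle.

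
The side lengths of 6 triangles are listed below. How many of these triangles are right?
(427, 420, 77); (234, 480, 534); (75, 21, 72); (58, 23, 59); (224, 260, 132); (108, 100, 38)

4

(427,420,77): 77²+420² = 182329 = 427² → right
(234,480,534): 234²+480² = 285156 = 534² → right
(75,21,72): 21²+72² = 5625 = 75² → right
(58,23,59): 23²+58² = 3893 > 3481 = 59² → acute
(224,260,132): 132²+224² = 67600 = 260² → right
(108,100,38): 38²+100² = 11444 < 11664 = 108² → obtuse
4 of the 6 are right.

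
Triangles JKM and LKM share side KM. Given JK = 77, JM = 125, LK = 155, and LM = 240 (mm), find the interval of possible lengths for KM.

From triangle JKM: |77 − 125| < KM < 77 + 125, i.e. 48 < KM < 202.
From triangle LKM: 85 < KM < 395.
Both must hold, so KM lies in the intersection.

85 < KM < 202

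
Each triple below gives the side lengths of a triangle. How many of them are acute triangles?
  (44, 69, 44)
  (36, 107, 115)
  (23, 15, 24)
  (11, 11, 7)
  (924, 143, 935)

2

(44,69,44): 44²+44² = 3872 < 4761 = 69² → obtuse
(36,107,115): 36²+107² = 12745 < 13225 = 115² → obtuse
(23,15,24): 15²+23² = 754 > 576 = 24² → acute
(11,11,7): 7²+11² = 170 > 121 = 11² → acute
(924,143,935): 143²+924² = 874225 = 935² → right
2 of the 5 are acute.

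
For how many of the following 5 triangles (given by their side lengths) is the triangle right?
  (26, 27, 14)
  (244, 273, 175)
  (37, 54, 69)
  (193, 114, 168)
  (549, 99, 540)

(26,27,14): 14²+26² = 872 > 729 = 27² → acute
(244,273,175): 175²+244² = 90161 > 74529 = 273² → acute
(37,54,69): 37²+54² = 4285 < 4761 = 69² → obtuse
(193,114,168): 114²+168² = 41220 > 37249 = 193² → acute
(549,99,540): 99²+540² = 301401 = 549² → right
1 of the 5 is right.

1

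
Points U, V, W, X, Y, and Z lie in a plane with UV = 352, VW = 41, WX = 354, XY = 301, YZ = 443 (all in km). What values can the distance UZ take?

The maximum is all hops collinear in one direction: 352 + 41 + 354 + 301 + 443 = 1491.
The longest hop is 443; the others sum to 1048. Since 443 ≤ 1048, the path can fold back on itself completely, so the minimum distance is 0.

0 ≤ UZ ≤ 1491 km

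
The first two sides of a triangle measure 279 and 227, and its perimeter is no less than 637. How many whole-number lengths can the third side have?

Triangle inequality: 52 < x < 506. Perimeter ≥ 637 gives x ≥ 637 − 279 − 227 = 131.
So 131 ≤ x < 506; integers 131 through 505: 375 values.

375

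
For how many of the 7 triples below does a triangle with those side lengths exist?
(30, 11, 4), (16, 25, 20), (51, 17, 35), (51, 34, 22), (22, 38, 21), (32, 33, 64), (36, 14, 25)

(4,11,30): 4+11 ≤ 30 → not valid
(16,20,25): 16+20 > 25 → valid
(17,35,51): 17+35 > 51 → valid
(22,34,51): 22+34 > 51 → valid
(21,22,38): 21+22 > 38 → valid
(32,33,64): 32+33 > 64 → valid
(14,25,36): 14+25 > 36 → valid
6 of the 7 triples form a triangle.

6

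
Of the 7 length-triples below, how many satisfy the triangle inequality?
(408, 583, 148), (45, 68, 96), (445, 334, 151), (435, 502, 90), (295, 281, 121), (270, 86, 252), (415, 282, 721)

5

(148,408,583): 148+408 ≤ 583 → not valid
(45,68,96): 45+68 > 96 → valid
(151,334,445): 151+334 > 445 → valid
(90,435,502): 90+435 > 502 → valid
(121,281,295): 121+281 > 295 → valid
(86,252,270): 86+252 > 270 → valid
(282,415,721): 282+415 ≤ 721 → not valid
5 of the 7 triples form a triangle.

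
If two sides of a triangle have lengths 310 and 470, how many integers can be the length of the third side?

619

The third side lies in the open interval (160, 780).
Integers from 161 to 779 inclusive: 779 − 161 + 1 = 619.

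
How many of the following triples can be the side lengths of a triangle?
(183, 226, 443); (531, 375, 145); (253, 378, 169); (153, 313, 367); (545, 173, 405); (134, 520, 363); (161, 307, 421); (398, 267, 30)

(183,226,443): 183+226 ≤ 443 → not valid
(145,375,531): 145+375 ≤ 531 → not valid
(169,253,378): 169+253 > 378 → valid
(153,313,367): 153+313 > 367 → valid
(173,405,545): 173+405 > 545 → valid
(134,363,520): 134+363 ≤ 520 → not valid
(161,307,421): 161+307 > 421 → valid
(30,267,398): 30+267 ≤ 398 → not valid
4 of the 8 triples form a triangle.

4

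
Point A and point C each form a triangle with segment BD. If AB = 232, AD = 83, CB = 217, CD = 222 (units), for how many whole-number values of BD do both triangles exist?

From triangle ABD: 149 < BD < 315.
From triangle CBD: 5 < BD < 439.
Intersection: 149 < BD < 315, so integers 150 through 314: 165 values.

165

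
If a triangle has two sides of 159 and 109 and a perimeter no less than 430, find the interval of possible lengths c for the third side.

Triangle inequality alone gives 50 < c < 268.
The perimeter condition gives c ≥ 430 − 159 − 109 = 162.
Intersecting the two: 162 ≤ c < 268.

162 ≤ c < 268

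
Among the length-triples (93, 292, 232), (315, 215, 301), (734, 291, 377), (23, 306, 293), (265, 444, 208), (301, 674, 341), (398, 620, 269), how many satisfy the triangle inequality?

(93,232,292): 93+232 > 292 → valid
(215,301,315): 215+301 > 315 → valid
(291,377,734): 291+377 ≤ 734 → not valid
(23,293,306): 23+293 > 306 → valid
(208,265,444): 208+265 > 444 → valid
(301,341,674): 301+341 ≤ 674 → not valid
(269,398,620): 269+398 > 620 → valid
5 of the 7 triples form a triangle.

5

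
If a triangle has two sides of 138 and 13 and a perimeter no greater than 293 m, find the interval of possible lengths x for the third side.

125 < x ≤ 142 m

Triangle inequality alone gives 125 < x < 151.
The perimeter condition gives x ≤ 293 − 138 − 13 = 142.
Intersecting the two: 125 < x ≤ 142.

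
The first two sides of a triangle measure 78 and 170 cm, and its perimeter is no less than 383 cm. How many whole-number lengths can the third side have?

Triangle inequality: 92 < x < 248. Perimeter ≥ 383 gives x ≥ 383 − 78 − 170 = 135.
So 135 ≤ x < 248; integers 135 through 247: 113 values.

113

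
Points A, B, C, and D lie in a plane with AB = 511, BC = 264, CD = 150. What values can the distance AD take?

97 ≤ AD ≤ 925

The maximum is all hops collinear in one direction: 511 + 264 + 150 = 925.
The longest hop is 511; the others sum to 414. Folding the others back against it leaves at least 511 − 414 = 97.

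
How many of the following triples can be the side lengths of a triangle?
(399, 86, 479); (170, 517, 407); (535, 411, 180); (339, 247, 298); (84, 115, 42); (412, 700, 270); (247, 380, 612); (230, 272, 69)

7

(86,399,479): 86+399 > 479 → valid
(170,407,517): 170+407 > 517 → valid
(180,411,535): 180+411 > 535 → valid
(247,298,339): 247+298 > 339 → valid
(42,84,115): 42+84 > 115 → valid
(270,412,700): 270+412 ≤ 700 → not valid
(247,380,612): 247+380 > 612 → valid
(69,230,272): 69+230 > 272 → valid
7 of the 8 triples form a triangle.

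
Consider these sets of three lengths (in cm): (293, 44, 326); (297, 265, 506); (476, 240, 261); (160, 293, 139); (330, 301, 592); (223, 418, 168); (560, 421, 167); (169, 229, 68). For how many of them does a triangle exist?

7

(44,293,326): 44+293 > 326 → valid
(265,297,506): 265+297 > 506 → valid
(240,261,476): 240+261 > 476 → valid
(139,160,293): 139+160 > 293 → valid
(301,330,592): 301+330 > 592 → valid
(168,223,418): 168+223 ≤ 418 → not valid
(167,421,560): 167+421 > 560 → valid
(68,169,229): 68+169 > 229 → valid
7 of the 8 triples form a triangle.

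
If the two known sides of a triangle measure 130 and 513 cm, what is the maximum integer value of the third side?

642

The third side must be strictly less than 130 + 513 = 643.
The largest integer below 643 is 642.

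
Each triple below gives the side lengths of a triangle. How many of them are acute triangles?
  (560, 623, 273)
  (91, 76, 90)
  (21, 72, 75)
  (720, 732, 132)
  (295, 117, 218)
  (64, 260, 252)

(560,623,273): 273²+560² = 388129 = 623² → right
(91,76,90): 76²+90² = 13876 > 8281 = 91² → acute
(21,72,75): 21²+72² = 5625 = 75² → right
(720,732,132): 132²+720² = 535824 = 732² → right
(295,117,218): 117²+218² = 61213 < 87025 = 295² → obtuse
(64,260,252): 64²+252² = 67600 = 260² → right
1 of the 6 is acute.

1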